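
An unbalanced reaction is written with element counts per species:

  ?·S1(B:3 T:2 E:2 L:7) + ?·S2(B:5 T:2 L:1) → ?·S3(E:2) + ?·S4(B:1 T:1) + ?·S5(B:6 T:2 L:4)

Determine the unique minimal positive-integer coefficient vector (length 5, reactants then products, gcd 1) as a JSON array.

B: 2·3+6·5 = 36 | 2·0+6·1+5·6 = 36
T: 2·2+6·2 = 16 | 2·0+6·1+5·2 = 16
E: 2·2+6·0 = 4 | 2·2+6·0+5·0 = 4
L: 2·7+6·1 = 20 | 2·0+6·0+5·4 = 20
gcd(2,6,2,6,5) = 1

Coefficients: [2, 6, 2, 6, 5]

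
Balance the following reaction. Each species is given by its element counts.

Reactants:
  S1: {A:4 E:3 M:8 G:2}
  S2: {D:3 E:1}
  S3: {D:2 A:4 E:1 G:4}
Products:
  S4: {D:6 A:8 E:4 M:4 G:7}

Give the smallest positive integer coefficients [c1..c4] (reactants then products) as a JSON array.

D: 1·0+2·3+3·2 = 12 | 2·6 = 12
A: 1·4+2·0+3·4 = 16 | 2·8 = 16
E: 1·3+2·1+3·1 = 8 | 2·4 = 8
M: 1·8+2·0+3·0 = 8 | 2·4 = 8
G: 1·2+2·0+3·4 = 14 | 2·7 = 14
gcd(1,2,3,2) = 1

Coefficients: [1, 2, 3, 2]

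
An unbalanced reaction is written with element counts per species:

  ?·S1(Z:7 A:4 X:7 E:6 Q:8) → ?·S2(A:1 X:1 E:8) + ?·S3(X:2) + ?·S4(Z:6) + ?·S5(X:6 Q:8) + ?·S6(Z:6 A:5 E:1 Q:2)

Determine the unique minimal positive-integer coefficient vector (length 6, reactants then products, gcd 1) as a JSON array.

Coefficients: [6, 4, 4, 3, 5, 4]

Z: 6·7 = 42 | 4·0+4·0+3·6+5·0+4·6 = 42
A: 6·4 = 24 | 4·1+4·0+3·0+5·0+4·5 = 24
X: 6·7 = 42 | 4·1+4·2+3·0+5·6+4·0 = 42
E: 6·6 = 36 | 4·8+4·0+3·0+5·0+4·1 = 36
Q: 6·8 = 48 | 4·0+4·0+3·0+5·8+4·2 = 48
gcd(6,4,4,3,5,4) = 1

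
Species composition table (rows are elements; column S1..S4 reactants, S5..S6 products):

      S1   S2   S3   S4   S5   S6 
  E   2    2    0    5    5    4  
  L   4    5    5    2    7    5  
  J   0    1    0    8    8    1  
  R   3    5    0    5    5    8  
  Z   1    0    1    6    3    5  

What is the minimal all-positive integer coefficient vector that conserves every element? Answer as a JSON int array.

E: 5·2+5·2+2·0+6·5 = 50 | 6·5+5·4 = 50
L: 5·4+5·5+2·5+6·2 = 67 | 6·7+5·5 = 67
J: 5·0+5·1+2·0+6·8 = 53 | 6·8+5·1 = 53
R: 5·3+5·5+2·0+6·5 = 70 | 6·5+5·8 = 70
Z: 5·1+5·0+2·1+6·6 = 43 | 6·3+5·5 = 43
gcd(5,5,2,6,6,5) = 1

Coefficients: [5, 5, 2, 6, 6, 5]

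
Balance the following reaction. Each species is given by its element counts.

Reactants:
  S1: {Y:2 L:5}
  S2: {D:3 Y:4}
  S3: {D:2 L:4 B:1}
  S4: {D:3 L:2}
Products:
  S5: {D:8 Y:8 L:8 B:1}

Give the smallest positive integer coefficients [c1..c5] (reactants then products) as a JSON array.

Coefficients: [2, 5, 3, 1, 3]

D: 2·0+5·3+3·2+1·3 = 24 | 3·8 = 24
Y: 2·2+5·4+3·0+1·0 = 24 | 3·8 = 24
L: 2·5+5·0+3·4+1·2 = 24 | 3·8 = 24
B: 2·0+5·0+3·1+1·0 = 3 | 3·1 = 3
gcd(2,5,3,1,3) = 1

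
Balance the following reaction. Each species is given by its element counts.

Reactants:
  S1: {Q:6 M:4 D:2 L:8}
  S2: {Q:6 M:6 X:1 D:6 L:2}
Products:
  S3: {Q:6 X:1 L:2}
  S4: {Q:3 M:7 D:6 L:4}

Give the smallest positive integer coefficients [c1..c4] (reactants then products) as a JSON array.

Coefficients: [3, 5, 5, 6]

Q: 3·6+5·6 = 48 | 5·6+6·3 = 48
M: 3·4+5·6 = 42 | 5·0+6·7 = 42
X: 3·0+5·1 = 5 | 5·1+6·0 = 5
D: 3·2+5·6 = 36 | 5·0+6·6 = 36
L: 3·8+5·2 = 34 | 5·2+6·4 = 34
gcd(3,5,5,6) = 1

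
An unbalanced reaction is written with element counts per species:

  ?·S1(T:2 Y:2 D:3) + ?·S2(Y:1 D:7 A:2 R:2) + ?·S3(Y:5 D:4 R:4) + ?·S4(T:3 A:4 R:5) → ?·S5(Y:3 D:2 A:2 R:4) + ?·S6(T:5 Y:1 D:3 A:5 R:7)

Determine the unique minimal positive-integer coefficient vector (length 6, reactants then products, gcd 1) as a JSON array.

T: 1·2+1·0+2·0+6·3 = 20 | 3·0+4·5 = 20
Y: 1·2+1·1+2·5+6·0 = 13 | 3·3+4·1 = 13
D: 1·3+1·7+2·4+6·0 = 18 | 3·2+4·3 = 18
A: 1·0+1·2+2·0+6·4 = 26 | 3·2+4·5 = 26
R: 1·0+1·2+2·4+6·5 = 40 | 3·4+4·7 = 40
gcd(1,1,2,6,3,4) = 1

Coefficients: [1, 1, 2, 6, 3, 4]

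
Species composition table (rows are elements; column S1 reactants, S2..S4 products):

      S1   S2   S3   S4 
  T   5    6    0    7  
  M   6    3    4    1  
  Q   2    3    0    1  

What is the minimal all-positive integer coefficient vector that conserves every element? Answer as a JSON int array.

T: 5·5 = 25 | 3·6+5·0+1·7 = 25
M: 5·6 = 30 | 3·3+5·4+1·1 = 30
Q: 5·2 = 10 | 3·3+5·0+1·1 = 10
gcd(5,3,5,1) = 1

Coefficients: [5, 3, 5, 1]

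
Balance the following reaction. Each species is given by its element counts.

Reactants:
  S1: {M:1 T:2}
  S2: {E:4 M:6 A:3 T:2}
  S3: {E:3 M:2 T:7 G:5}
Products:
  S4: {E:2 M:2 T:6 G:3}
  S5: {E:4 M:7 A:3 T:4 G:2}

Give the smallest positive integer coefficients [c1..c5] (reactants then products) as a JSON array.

Coefficients: [5, 1, 4, 6, 1]

E: 5·0+1·4+4·3 = 16 | 6·2+1·4 = 16
M: 5·1+1·6+4·2 = 19 | 6·2+1·7 = 19
A: 5·0+1·3+4·0 = 3 | 6·0+1·3 = 3
T: 5·2+1·2+4·7 = 40 | 6·6+1·4 = 40
G: 5·0+1·0+4·5 = 20 | 6·3+1·2 = 20
gcd(5,1,4,6,1) = 1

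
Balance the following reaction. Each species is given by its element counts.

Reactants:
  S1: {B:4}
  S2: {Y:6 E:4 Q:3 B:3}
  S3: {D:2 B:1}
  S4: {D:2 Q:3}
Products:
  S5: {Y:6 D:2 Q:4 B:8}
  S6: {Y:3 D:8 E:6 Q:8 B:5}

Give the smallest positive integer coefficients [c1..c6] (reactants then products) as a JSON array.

Coefficients: [3, 3, 5, 5, 2, 2]

Y: 3·0+3·6+5·0+5·0 = 18 | 2·6+2·3 = 18
D: 3·0+3·0+5·2+5·2 = 20 | 2·2+2·8 = 20
E: 3·0+3·4+5·0+5·0 = 12 | 2·0+2·6 = 12
Q: 3·0+3·3+5·0+5·3 = 24 | 2·4+2·8 = 24
B: 3·4+3·3+5·1+5·0 = 26 | 2·8+2·5 = 26
gcd(3,3,5,5,2,2) = 1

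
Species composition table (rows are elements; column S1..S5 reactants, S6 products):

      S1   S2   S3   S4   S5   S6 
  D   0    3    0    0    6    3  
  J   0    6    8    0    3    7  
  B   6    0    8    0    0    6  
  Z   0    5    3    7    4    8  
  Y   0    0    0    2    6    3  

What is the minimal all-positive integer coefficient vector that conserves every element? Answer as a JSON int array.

D: 2·0+2·3+3·0+3·0+2·6 = 18 | 6·3 = 18
J: 2·0+2·6+3·8+3·0+2·3 = 42 | 6·7 = 42
B: 2·6+2·0+3·8+3·0+2·0 = 36 | 6·6 = 36
Z: 2·0+2·5+3·3+3·7+2·4 = 48 | 6·8 = 48
Y: 2·0+2·0+3·0+3·2+2·6 = 18 | 6·3 = 18
gcd(2,2,3,3,2,6) = 1

Coefficients: [2, 2, 3, 3, 2, 6]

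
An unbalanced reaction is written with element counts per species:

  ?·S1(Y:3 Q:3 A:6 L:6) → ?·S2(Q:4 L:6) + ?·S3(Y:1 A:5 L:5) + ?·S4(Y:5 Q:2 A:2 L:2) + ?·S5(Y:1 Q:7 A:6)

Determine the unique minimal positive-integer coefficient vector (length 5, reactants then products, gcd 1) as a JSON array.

Y: 5·3 = 15 | 1·0+4·1+2·5+1·1 = 15
Q: 5·3 = 15 | 1·4+4·0+2·2+1·7 = 15
A: 5·6 = 30 | 1·0+4·5+2·2+1·6 = 30
L: 5·6 = 30 | 1·6+4·5+2·2+1·0 = 30
gcd(5,1,4,2,1) = 1

Coefficients: [5, 1, 4, 2, 1]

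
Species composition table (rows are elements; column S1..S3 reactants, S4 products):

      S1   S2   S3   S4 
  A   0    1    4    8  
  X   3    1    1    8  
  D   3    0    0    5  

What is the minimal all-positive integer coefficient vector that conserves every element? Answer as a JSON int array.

Coefficients: [5, 4, 5, 3]

A: 5·0+4·1+5·4 = 24 | 3·8 = 24
X: 5·3+4·1+5·1 = 24 | 3·8 = 24
D: 5·3+4·0+5·0 = 15 | 3·5 = 15
gcd(5,4,5,3) = 1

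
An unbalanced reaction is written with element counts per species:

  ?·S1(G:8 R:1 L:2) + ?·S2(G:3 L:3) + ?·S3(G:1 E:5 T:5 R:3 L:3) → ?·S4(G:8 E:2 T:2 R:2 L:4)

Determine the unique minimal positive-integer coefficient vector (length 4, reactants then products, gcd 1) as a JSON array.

Coefficients: [4, 2, 2, 5]

G: 4·8+2·3+2·1 = 40 | 5·8 = 40
E: 4·0+2·0+2·5 = 10 | 5·2 = 10
T: 4·0+2·0+2·5 = 10 | 5·2 = 10
R: 4·1+2·0+2·3 = 10 | 5·2 = 10
L: 4·2+2·3+2·3 = 20 | 5·4 = 20
gcd(4,2,2,5) = 1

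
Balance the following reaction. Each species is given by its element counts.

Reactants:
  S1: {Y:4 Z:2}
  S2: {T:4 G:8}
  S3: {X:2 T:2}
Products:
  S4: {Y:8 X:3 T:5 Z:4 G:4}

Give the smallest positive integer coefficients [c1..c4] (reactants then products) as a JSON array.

Coefficients: [4, 1, 3, 2]

Y: 4·4+1·0+3·0 = 16 | 2·8 = 16
X: 4·0+1·0+3·2 = 6 | 2·3 = 6
T: 4·0+1·4+3·2 = 10 | 2·5 = 10
Z: 4·2+1·0+3·0 = 8 | 2·4 = 8
G: 4·0+1·8+3·0 = 8 | 2·4 = 8
gcd(4,1,3,2) = 1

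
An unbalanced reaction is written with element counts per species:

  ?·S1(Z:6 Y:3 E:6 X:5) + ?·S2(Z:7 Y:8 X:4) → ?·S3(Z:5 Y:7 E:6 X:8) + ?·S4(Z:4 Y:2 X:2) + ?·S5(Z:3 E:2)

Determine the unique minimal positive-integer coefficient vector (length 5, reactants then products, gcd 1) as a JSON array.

Coefficients: [6, 2, 4, 3, 6]

Z: 6·6+2·7 = 50 | 4·5+3·4+6·3 = 50
Y: 6·3+2·8 = 34 | 4·7+3·2+6·0 = 34
E: 6·6+2·0 = 36 | 4·6+3·0+6·2 = 36
X: 6·5+2·4 = 38 | 4·8+3·2+6·0 = 38
gcd(6,2,4,3,6) = 1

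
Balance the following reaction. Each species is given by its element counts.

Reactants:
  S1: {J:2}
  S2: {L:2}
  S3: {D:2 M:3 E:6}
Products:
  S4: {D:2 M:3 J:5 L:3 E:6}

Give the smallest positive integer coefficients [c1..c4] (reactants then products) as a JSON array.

Coefficients: [5, 3, 2, 2]

D: 5·0+3·0+2·2 = 4 | 2·2 = 4
M: 5·0+3·0+2·3 = 6 | 2·3 = 6
J: 5·2+3·0+2·0 = 10 | 2·5 = 10
L: 5·0+3·2+2·0 = 6 | 2·3 = 6
E: 5·0+3·0+2·6 = 12 | 2·6 = 12
gcd(5,3,2,2) = 1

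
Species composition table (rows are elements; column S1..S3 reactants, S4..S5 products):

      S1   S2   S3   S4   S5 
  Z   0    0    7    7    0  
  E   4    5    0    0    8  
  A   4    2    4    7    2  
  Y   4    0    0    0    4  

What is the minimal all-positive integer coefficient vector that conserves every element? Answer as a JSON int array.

Z: 5·0+4·0+6·7 = 42 | 6·7+5·0 = 42
E: 5·4+4·5+6·0 = 40 | 6·0+5·8 = 40
A: 5·4+4·2+6·4 = 52 | 6·7+5·2 = 52
Y: 5·4+4·0+6·0 = 20 | 6·0+5·4 = 20
gcd(5,4,6,6,5) = 1

Coefficients: [5, 4, 6, 6, 5]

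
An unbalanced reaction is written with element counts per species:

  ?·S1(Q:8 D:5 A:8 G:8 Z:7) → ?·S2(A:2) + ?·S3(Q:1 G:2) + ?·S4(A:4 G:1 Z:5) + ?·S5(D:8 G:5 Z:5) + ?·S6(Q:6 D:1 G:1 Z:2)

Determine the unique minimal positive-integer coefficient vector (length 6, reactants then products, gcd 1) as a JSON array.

Coefficients: [2, 6, 4, 1, 1, 2]

Q: 2·8 = 16 | 6·0+4·1+1·0+1·0+2·6 = 16
D: 2·5 = 10 | 6·0+4·0+1·0+1·8+2·1 = 10
A: 2·8 = 16 | 6·2+4·0+1·4+1·0+2·0 = 16
G: 2·8 = 16 | 6·0+4·2+1·1+1·5+2·1 = 16
Z: 2·7 = 14 | 6·0+4·0+1·5+1·5+2·2 = 14
gcd(2,6,4,1,1,2) = 1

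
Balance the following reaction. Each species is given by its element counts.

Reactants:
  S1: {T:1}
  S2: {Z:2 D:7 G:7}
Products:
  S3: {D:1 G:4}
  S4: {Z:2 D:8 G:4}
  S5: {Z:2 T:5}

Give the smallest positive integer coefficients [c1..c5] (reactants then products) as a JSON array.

Z: 5·0+4·2 = 8 | 4·0+3·2+1·2 = 8
T: 5·1+4·0 = 5 | 4·0+3·0+1·5 = 5
D: 5·0+4·7 = 28 | 4·1+3·8+1·0 = 28
G: 5·0+4·7 = 28 | 4·4+3·4+1·0 = 28
gcd(5,4,4,3,1) = 1

Coefficients: [5, 4, 4, 3, 1]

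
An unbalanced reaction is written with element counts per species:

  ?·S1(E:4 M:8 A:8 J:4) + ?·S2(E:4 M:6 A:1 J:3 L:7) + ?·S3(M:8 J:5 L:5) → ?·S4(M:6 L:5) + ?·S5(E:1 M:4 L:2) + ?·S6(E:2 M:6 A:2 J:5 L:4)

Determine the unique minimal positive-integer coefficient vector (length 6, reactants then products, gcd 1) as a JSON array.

E: 1·4+2·4+3·0 = 12 | 1·0+2·1+5·2 = 12
M: 1·8+2·6+3·8 = 44 | 1·6+2·4+5·6 = 44
A: 1·8+2·1+3·0 = 10 | 1·0+2·0+5·2 = 10
J: 1·4+2·3+3·5 = 25 | 1·0+2·0+5·5 = 25
L: 1·0+2·7+3·5 = 29 | 1·5+2·2+5·4 = 29
gcd(1,2,3,1,2,5) = 1

Coefficients: [1, 2, 3, 1, 2, 5]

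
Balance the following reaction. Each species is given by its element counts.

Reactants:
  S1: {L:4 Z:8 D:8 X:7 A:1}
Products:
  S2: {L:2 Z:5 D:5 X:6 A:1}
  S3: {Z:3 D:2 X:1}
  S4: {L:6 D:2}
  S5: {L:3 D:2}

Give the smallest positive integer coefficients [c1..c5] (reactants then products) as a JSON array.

L: 6·4 = 24 | 6·2+6·0+1·6+2·3 = 24
Z: 6·8 = 48 | 6·5+6·3+1·0+2·0 = 48
D: 6·8 = 48 | 6·5+6·2+1·2+2·2 = 48
X: 6·7 = 42 | 6·6+6·1+1·0+2·0 = 42
A: 6·1 = 6 | 6·1+6·0+1·0+2·0 = 6
gcd(6,6,6,1,2) = 1

Coefficients: [6, 6, 6, 1, 2]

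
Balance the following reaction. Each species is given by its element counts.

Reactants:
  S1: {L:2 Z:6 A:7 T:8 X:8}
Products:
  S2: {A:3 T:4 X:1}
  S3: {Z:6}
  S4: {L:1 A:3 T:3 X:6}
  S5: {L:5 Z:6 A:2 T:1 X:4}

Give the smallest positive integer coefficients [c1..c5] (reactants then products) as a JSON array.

L: 5·2 = 10 | 6·0+4·0+5·1+1·5 = 10
Z: 5·6 = 30 | 6·0+4·6+5·0+1·6 = 30
A: 5·7 = 35 | 6·3+4·0+5·3+1·2 = 35
T: 5·8 = 40 | 6·4+4·0+5·3+1·1 = 40
X: 5·8 = 40 | 6·1+4·0+5·6+1·4 = 40
gcd(5,6,4,5,1) = 1

Coefficients: [5, 6, 4, 5, 1]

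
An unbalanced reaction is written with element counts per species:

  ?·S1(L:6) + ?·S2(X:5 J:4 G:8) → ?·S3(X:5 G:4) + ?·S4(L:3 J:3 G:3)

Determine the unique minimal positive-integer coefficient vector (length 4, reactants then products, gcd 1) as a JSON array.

Coefficients: [2, 3, 3, 4]

L: 2·6+3·0 = 12 | 3·0+4·3 = 12
X: 2·0+3·5 = 15 | 3·5+4·0 = 15
J: 2·0+3·4 = 12 | 3·0+4·3 = 12
G: 2·0+3·8 = 24 | 3·4+4·3 = 24
gcd(2,3,3,4) = 1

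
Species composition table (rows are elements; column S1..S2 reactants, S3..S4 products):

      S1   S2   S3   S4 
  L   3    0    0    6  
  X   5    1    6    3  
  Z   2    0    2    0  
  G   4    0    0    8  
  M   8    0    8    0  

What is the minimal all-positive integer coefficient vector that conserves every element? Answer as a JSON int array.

L: 2·3+5·0 = 6 | 2·0+1·6 = 6
X: 2·5+5·1 = 15 | 2·6+1·3 = 15
Z: 2·2+5·0 = 4 | 2·2+1·0 = 4
G: 2·4+5·0 = 8 | 2·0+1·8 = 8
M: 2·8+5·0 = 16 | 2·8+1·0 = 16
gcd(2,5,2,1) = 1

Coefficients: [2, 5, 2, 1]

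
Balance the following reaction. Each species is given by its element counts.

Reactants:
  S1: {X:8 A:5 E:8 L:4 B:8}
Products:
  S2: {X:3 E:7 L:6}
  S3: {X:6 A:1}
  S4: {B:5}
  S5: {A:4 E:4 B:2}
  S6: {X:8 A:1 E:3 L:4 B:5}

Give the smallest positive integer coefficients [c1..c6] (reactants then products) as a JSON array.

X: 5·8 = 40 | 2·3+3·6+4·0+5·0+2·8 = 40
A: 5·5 = 25 | 2·0+3·1+4·0+5·4+2·1 = 25
E: 5·8 = 40 | 2·7+3·0+4·0+5·4+2·3 = 40
L: 5·4 = 20 | 2·6+3·0+4·0+5·0+2·4 = 20
B: 5·8 = 40 | 2·0+3·0+4·5+5·2+2·5 = 40
gcd(5,2,3,4,5,2) = 1

Coefficients: [5, 2, 3, 4, 5, 2]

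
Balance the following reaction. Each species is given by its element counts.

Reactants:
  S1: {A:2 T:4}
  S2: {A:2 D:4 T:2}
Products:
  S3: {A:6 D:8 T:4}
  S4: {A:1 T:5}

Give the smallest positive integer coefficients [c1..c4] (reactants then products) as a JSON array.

Coefficients: [5, 6, 3, 4]

A: 5·2+6·2 = 22 | 3·6+4·1 = 22
D: 5·0+6·4 = 24 | 3·8+4·0 = 24
T: 5·4+6·2 = 32 | 3·4+4·5 = 32
gcd(5,6,3,4) = 1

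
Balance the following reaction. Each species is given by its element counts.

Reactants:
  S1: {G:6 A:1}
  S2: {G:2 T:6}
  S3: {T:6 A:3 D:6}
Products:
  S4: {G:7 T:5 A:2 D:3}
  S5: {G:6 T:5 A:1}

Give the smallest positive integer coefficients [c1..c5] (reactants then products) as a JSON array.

Coefficients: [5, 4, 1, 2, 4]

G: 5·6+4·2+1·0 = 38 | 2·7+4·6 = 38
T: 5·0+4·6+1·6 = 30 | 2·5+4·5 = 30
A: 5·1+4·0+1·3 = 8 | 2·2+4·1 = 8
D: 5·0+4·0+1·6 = 6 | 2·3+4·0 = 6
gcd(5,4,1,2,4) = 1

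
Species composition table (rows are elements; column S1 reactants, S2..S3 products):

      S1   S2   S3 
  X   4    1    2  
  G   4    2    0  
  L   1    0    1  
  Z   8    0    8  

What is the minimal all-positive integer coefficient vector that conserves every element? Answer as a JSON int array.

X: 1·4 = 4 | 2·1+1·2 = 4
G: 1·4 = 4 | 2·2+1·0 = 4
L: 1·1 = 1 | 2·0+1·1 = 1
Z: 1·8 = 8 | 2·0+1·8 = 8
gcd(1,2,1) = 1

Coefficients: [1, 2, 1]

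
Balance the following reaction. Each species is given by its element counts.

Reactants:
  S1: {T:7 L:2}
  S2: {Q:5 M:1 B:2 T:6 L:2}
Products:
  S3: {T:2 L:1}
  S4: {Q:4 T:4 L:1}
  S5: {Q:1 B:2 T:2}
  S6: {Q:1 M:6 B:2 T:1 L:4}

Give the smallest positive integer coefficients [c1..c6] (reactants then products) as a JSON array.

Q: 1·0+6·5 = 30 | 4·0+6·4+5·1+1·1 = 30
M: 1·0+6·1 = 6 | 4·0+6·0+5·0+1·6 = 6
B: 1·0+6·2 = 12 | 4·0+6·0+5·2+1·2 = 12
T: 1·7+6·6 = 43 | 4·2+6·4+5·2+1·1 = 43
L: 1·2+6·2 = 14 | 4·1+6·1+5·0+1·4 = 14
gcd(1,6,4,6,5,1) = 1

Coefficients: [1, 6, 4, 6, 5, 1]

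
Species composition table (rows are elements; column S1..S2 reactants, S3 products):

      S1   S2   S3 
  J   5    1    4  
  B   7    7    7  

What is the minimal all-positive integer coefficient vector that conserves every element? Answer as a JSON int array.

J: 3·5+1·1 = 16 | 4·4 = 16
B: 3·7+1·7 = 28 | 4·7 = 28
gcd(3,1,4) = 1

Coefficients: [3, 1, 4]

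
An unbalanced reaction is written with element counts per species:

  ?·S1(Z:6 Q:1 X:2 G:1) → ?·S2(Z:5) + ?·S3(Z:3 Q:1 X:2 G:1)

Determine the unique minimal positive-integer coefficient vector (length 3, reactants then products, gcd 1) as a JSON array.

Coefficients: [5, 3, 5]

Z: 5·6 = 30 | 3·5+5·3 = 30
Q: 5·1 = 5 | 3·0+5·1 = 5
X: 5·2 = 10 | 3·0+5·2 = 10
G: 5·1 = 5 | 3·0+5·1 = 5
gcd(5,3,5) = 1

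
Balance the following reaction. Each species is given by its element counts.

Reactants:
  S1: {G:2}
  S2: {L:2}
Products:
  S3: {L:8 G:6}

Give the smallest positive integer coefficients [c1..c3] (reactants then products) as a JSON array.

L: 3·0+4·2 = 8 | 1·8 = 8
G: 3·2+4·0 = 6 | 1·6 = 6
gcd(3,4,1) = 1

Coefficients: [3, 4, 1]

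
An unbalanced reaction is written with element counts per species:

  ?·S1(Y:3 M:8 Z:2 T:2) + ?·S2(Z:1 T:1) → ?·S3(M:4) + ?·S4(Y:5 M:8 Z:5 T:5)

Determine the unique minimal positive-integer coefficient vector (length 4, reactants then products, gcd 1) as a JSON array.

Coefficients: [5, 5, 4, 3]

Y: 5·3+5·0 = 15 | 4·0+3·5 = 15
M: 5·8+5·0 = 40 | 4·4+3·8 = 40
Z: 5·2+5·1 = 15 | 4·0+3·5 = 15
T: 5·2+5·1 = 15 | 4·0+3·5 = 15
gcd(5,5,4,3) = 1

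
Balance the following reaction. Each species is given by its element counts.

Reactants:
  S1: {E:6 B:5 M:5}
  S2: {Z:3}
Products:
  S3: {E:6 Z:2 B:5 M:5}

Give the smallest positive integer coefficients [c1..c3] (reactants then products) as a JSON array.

E: 3·6+2·0 = 18 | 3·6 = 18
Z: 3·0+2·3 = 6 | 3·2 = 6
B: 3·5+2·0 = 15 | 3·5 = 15
M: 3·5+2·0 = 15 | 3·5 = 15
gcd(3,2,3) = 1

Coefficients: [3, 2, 3]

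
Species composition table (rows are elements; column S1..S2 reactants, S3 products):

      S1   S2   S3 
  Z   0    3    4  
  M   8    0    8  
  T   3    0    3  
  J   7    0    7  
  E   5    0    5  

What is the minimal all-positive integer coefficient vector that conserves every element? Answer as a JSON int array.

Coefficients: [3, 4, 3]

Z: 3·0+4·3 = 12 | 3·4 = 12
M: 3·8+4·0 = 24 | 3·8 = 24
T: 3·3+4·0 = 9 | 3·3 = 9
J: 3·7+4·0 = 21 | 3·7 = 21
E: 3·5+4·0 = 15 | 3·5 = 15
gcd(3,4,3) = 1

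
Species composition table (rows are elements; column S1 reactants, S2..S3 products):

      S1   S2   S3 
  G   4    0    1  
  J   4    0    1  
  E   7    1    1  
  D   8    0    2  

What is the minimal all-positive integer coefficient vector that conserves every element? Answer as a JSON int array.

G: 1·4 = 4 | 3·0+4·1 = 4
J: 1·4 = 4 | 3·0+4·1 = 4
E: 1·7 = 7 | 3·1+4·1 = 7
D: 1·8 = 8 | 3·0+4·2 = 8
gcd(1,3,4) = 1

Coefficients: [1, 3, 4]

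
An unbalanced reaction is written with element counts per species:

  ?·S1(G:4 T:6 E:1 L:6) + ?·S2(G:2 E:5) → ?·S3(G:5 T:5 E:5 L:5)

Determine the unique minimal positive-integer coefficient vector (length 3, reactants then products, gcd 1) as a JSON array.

Coefficients: [5, 5, 6]

G: 5·4+5·2 = 30 | 6·5 = 30
T: 5·6+5·0 = 30 | 6·5 = 30
E: 5·1+5·5 = 30 | 6·5 = 30
L: 5·6+5·0 = 30 | 6·5 = 30
gcd(5,5,6) = 1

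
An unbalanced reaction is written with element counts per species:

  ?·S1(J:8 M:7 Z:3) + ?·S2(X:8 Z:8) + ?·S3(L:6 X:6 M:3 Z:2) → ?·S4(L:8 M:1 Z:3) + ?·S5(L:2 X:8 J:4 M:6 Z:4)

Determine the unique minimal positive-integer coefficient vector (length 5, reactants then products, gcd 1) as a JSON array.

Coefficients: [2, 1, 4, 2, 4]

L: 2·0+1·0+4·6 = 24 | 2·8+4·2 = 24
X: 2·0+1·8+4·6 = 32 | 2·0+4·8 = 32
J: 2·8+1·0+4·0 = 16 | 2·0+4·4 = 16
M: 2·7+1·0+4·3 = 26 | 2·1+4·6 = 26
Z: 2·3+1·8+4·2 = 22 | 2·3+4·4 = 22
gcd(2,1,4,2,4) = 1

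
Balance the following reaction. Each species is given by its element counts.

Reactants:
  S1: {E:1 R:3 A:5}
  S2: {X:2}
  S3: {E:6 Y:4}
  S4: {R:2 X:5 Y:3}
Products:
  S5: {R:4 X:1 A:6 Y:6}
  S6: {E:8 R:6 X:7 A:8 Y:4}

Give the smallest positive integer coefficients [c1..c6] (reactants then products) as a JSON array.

Coefficients: [6, 6, 3, 2, 1, 3]

E: 6·1+6·0+3·6+2·0 = 24 | 1·0+3·8 = 24
R: 6·3+6·0+3·0+2·2 = 22 | 1·4+3·6 = 22
X: 6·0+6·2+3·0+2·5 = 22 | 1·1+3·7 = 22
A: 6·5+6·0+3·0+2·0 = 30 | 1·6+3·8 = 30
Y: 6·0+6·0+3·4+2·3 = 18 | 1·6+3·4 = 18
gcd(6,6,3,2,1,3) = 1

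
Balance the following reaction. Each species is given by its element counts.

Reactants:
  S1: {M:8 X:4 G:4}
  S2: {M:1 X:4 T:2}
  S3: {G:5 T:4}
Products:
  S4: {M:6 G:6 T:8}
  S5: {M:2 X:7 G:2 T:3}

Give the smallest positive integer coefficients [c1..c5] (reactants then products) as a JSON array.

M: 1·8+6·1+2·0 = 14 | 1·6+4·2 = 14
X: 1·4+6·4+2·0 = 28 | 1·0+4·7 = 28
G: 1·4+6·0+2·5 = 14 | 1·6+4·2 = 14
T: 1·0+6·2+2·4 = 20 | 1·8+4·3 = 20
gcd(1,6,2,1,4) = 1

Coefficients: [1, 6, 2, 1, 4]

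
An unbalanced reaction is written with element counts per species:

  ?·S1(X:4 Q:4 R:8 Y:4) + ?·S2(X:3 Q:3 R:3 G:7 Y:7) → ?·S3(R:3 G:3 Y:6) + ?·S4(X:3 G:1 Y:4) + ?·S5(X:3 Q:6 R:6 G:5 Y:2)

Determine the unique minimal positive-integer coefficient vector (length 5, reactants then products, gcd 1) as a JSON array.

Coefficients: [3, 6, 4, 5, 5]

X: 3·4+6·3 = 30 | 4·0+5·3+5·3 = 30
Q: 3·4+6·3 = 30 | 4·0+5·0+5·6 = 30
R: 3·8+6·3 = 42 | 4·3+5·0+5·6 = 42
G: 3·0+6·7 = 42 | 4·3+5·1+5·5 = 42
Y: 3·4+6·7 = 54 | 4·6+5·4+5·2 = 54
gcd(3,6,4,5,5) = 1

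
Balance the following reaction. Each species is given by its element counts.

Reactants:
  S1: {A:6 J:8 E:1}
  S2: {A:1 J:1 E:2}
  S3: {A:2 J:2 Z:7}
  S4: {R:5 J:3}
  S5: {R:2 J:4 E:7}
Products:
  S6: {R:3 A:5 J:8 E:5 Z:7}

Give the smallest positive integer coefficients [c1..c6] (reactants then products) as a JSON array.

R: 1·0+6·0+4·0+2·5+1·2 = 12 | 4·3 = 12
A: 1·6+6·1+4·2+2·0+1·0 = 20 | 4·5 = 20
J: 1·8+6·1+4·2+2·3+1·4 = 32 | 4·8 = 32
E: 1·1+6·2+4·0+2·0+1·7 = 20 | 4·5 = 20
Z: 1·0+6·0+4·7+2·0+1·0 = 28 | 4·7 = 28
gcd(1,6,4,2,1,4) = 1

Coefficients: [1, 6, 4, 2, 1, 4]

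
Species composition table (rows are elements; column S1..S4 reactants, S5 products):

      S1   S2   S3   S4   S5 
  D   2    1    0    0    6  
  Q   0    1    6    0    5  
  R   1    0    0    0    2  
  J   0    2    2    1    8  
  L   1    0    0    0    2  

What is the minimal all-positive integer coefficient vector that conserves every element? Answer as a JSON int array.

Coefficients: [4, 4, 1, 6, 2]

D: 4·2+4·1+1·0+6·0 = 12 | 2·6 = 12
Q: 4·0+4·1+1·6+6·0 = 10 | 2·5 = 10
R: 4·1+4·0+1·0+6·0 = 4 | 2·2 = 4
J: 4·0+4·2+1·2+6·1 = 16 | 2·8 = 16
L: 4·1+4·0+1·0+6·0 = 4 | 2·2 = 4
gcd(4,4,1,6,2) = 1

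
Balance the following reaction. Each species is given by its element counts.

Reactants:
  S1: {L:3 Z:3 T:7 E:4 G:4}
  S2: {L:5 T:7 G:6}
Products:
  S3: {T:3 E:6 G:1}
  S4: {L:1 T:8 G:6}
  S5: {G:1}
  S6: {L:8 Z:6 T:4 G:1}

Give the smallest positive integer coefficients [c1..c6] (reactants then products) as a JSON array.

Coefficients: [6, 2, 4, 4, 5, 3]

L: 6·3+2·5 = 28 | 4·0+4·1+5·0+3·8 = 28
Z: 6·3+2·0 = 18 | 4·0+4·0+5·0+3·6 = 18
T: 6·7+2·7 = 56 | 4·3+4·8+5·0+3·4 = 56
E: 6·4+2·0 = 24 | 4·6+4·0+5·0+3·0 = 24
G: 6·4+2·6 = 36 | 4·1+4·6+5·1+3·1 = 36
gcd(6,2,4,4,5,3) = 1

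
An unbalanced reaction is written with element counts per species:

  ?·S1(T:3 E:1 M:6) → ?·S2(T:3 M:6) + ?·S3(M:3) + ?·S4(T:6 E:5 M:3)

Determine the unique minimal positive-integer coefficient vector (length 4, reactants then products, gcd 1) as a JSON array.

T: 5·3 = 15 | 3·3+3·0+1·6 = 15
E: 5·1 = 5 | 3·0+3·0+1·5 = 5
M: 5·6 = 30 | 3·6+3·3+1·3 = 30
gcd(5,3,3,1) = 1

Coefficients: [5, 3, 3, 1]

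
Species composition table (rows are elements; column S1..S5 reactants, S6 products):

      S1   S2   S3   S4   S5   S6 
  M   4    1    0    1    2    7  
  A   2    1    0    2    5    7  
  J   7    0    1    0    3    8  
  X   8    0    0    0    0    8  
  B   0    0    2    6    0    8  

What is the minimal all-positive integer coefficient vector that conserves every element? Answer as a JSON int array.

M: 4·4+5·1+1·0+5·1+1·2 = 28 | 4·7 = 28
A: 4·2+5·1+1·0+5·2+1·5 = 28 | 4·7 = 28
J: 4·7+5·0+1·1+5·0+1·3 = 32 | 4·8 = 32
X: 4·8+5·0+1·0+5·0+1·0 = 32 | 4·8 = 32
B: 4·0+5·0+1·2+5·6+1·0 = 32 | 4·8 = 32
gcd(4,5,1,5,1,4) = 1

Coefficients: [4, 5, 1, 5, 1, 4]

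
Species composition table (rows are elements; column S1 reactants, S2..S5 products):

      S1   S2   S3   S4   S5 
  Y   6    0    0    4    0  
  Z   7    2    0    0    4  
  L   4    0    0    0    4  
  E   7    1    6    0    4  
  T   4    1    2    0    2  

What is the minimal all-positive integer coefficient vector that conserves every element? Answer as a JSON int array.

Y: 4·6 = 24 | 6·0+1·0+6·4+4·0 = 24
Z: 4·7 = 28 | 6·2+1·0+6·0+4·4 = 28
L: 4·4 = 16 | 6·0+1·0+6·0+4·4 = 16
E: 4·7 = 28 | 6·1+1·6+6·0+4·4 = 28
T: 4·4 = 16 | 6·1+1·2+6·0+4·2 = 16
gcd(4,6,1,6,4) = 1

Coefficients: [4, 6, 1, 6, 4]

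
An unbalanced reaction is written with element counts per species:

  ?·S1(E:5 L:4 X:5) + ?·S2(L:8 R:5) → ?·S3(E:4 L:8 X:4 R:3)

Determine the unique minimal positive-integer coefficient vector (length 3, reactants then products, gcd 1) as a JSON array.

E: 4·5+3·0 = 20 | 5·4 = 20
L: 4·4+3·8 = 40 | 5·8 = 40
X: 4·5+3·0 = 20 | 5·4 = 20
R: 4·0+3·5 = 15 | 5·3 = 15
gcd(4,3,5) = 1

Coefficients: [4, 3, 5]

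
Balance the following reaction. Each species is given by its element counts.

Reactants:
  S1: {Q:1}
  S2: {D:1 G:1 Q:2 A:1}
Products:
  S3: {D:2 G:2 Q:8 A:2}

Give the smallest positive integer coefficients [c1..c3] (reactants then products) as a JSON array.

Coefficients: [4, 2, 1]

D: 4·0+2·1 = 2 | 1·2 = 2
G: 4·0+2·1 = 2 | 1·2 = 2
Q: 4·1+2·2 = 8 | 1·8 = 8
A: 4·0+2·1 = 2 | 1·2 = 2
gcd(4,2,1) = 1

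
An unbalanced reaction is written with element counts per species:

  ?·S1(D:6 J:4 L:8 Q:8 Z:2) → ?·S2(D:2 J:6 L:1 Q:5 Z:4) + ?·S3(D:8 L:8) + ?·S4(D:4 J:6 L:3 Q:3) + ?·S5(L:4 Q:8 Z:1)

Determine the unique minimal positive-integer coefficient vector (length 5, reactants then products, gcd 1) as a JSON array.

Coefficients: [6, 2, 3, 2, 4]

D: 6·6 = 36 | 2·2+3·8+2·4+4·0 = 36
J: 6·4 = 24 | 2·6+3·0+2·6+4·0 = 24
L: 6·8 = 48 | 2·1+3·8+2·3+4·4 = 48
Q: 6·8 = 48 | 2·5+3·0+2·3+4·8 = 48
Z: 6·2 = 12 | 2·4+3·0+2·0+4·1 = 12
gcd(6,2,3,2,4) = 1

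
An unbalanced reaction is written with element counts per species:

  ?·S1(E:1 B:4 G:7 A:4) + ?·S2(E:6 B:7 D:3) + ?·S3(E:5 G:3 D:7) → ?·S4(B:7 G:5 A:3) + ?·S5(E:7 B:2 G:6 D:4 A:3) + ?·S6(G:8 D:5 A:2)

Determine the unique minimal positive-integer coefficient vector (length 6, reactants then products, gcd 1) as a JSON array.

E: 5·1+1·6+2·5 = 21 | 3·0+3·7+1·0 = 21
B: 5·4+1·7+2·0 = 27 | 3·7+3·2+1·0 = 27
G: 5·7+1·0+2·3 = 41 | 3·5+3·6+1·8 = 41
D: 5·0+1·3+2·7 = 17 | 3·0+3·4+1·5 = 17
A: 5·4+1·0+2·0 = 20 | 3·3+3·3+1·2 = 20
gcd(5,1,2,3,3,1) = 1

Coefficients: [5, 1, 2, 3, 3, 1]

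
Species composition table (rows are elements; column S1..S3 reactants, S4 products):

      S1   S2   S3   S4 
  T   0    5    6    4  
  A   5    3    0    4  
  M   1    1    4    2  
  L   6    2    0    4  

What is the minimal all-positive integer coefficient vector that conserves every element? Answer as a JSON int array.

T: 2·0+2·5+1·6 = 16 | 4·4 = 16
A: 2·5+2·3+1·0 = 16 | 4·4 = 16
M: 2·1+2·1+1·4 = 8 | 4·2 = 8
L: 2·6+2·2+1·0 = 16 | 4·4 = 16
gcd(2,2,1,4) = 1

Coefficients: [2, 2, 1, 4]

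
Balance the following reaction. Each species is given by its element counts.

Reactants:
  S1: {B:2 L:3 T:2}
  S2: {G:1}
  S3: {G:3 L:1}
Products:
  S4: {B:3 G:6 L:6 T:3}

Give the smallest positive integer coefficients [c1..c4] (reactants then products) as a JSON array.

Coefficients: [3, 3, 3, 2]

B: 3·2+3·0+3·0 = 6 | 2·3 = 6
G: 3·0+3·1+3·3 = 12 | 2·6 = 12
L: 3·3+3·0+3·1 = 12 | 2·6 = 12
T: 3·2+3·0+3·0 = 6 | 2·3 = 6
gcd(3,3,3,2) = 1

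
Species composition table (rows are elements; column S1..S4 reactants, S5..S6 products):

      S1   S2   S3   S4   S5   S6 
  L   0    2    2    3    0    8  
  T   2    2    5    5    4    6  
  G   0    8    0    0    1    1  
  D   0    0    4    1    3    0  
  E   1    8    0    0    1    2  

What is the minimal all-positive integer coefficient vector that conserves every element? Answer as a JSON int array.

Coefficients: [2, 1, 4, 2, 6, 2]

L: 2·0+1·2+4·2+2·3 = 16 | 6·0+2·8 = 16
T: 2·2+1·2+4·5+2·5 = 36 | 6·4+2·6 = 36
G: 2·0+1·8+4·0+2·0 = 8 | 6·1+2·1 = 8
D: 2·0+1·0+4·4+2·1 = 18 | 6·3+2·0 = 18
E: 2·1+1·8+4·0+2·0 = 10 | 6·1+2·2 = 10
gcd(2,1,4,2,6,2) = 1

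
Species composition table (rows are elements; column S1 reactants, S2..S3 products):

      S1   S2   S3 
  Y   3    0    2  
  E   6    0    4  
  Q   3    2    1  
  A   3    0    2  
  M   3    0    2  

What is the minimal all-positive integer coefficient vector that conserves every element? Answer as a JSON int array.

Y: 4·3 = 12 | 3·0+6·2 = 12
E: 4·6 = 24 | 3·0+6·4 = 24
Q: 4·3 = 12 | 3·2+6·1 = 12
A: 4·3 = 12 | 3·0+6·2 = 12
M: 4·3 = 12 | 3·0+6·2 = 12
gcd(4,3,6) = 1

Coefficients: [4, 3, 6]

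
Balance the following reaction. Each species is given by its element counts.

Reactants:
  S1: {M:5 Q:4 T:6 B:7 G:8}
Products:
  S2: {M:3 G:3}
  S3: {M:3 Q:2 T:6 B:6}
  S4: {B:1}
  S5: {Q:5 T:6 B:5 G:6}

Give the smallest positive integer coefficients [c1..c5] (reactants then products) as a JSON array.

M: 3·5 = 15 | 4·3+1·3+5·0+2·0 = 15
Q: 3·4 = 12 | 4·0+1·2+5·0+2·5 = 12
T: 3·6 = 18 | 4·0+1·6+5·0+2·6 = 18
B: 3·7 = 21 | 4·0+1·6+5·1+2·5 = 21
G: 3·8 = 24 | 4·3+1·0+5·0+2·6 = 24
gcd(3,4,1,5,2) = 1

Coefficients: [3, 4, 1, 5, 2]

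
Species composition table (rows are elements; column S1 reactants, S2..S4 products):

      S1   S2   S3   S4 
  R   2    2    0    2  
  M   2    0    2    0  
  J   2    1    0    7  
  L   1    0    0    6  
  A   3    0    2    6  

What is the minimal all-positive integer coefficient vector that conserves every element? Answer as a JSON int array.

R: 6·2 = 12 | 5·2+6·0+1·2 = 12
M: 6·2 = 12 | 5·0+6·2+1·0 = 12
J: 6·2 = 12 | 5·1+6·0+1·7 = 12
L: 6·1 = 6 | 5·0+6·0+1·6 = 6
A: 6·3 = 18 | 5·0+6·2+1·6 = 18
gcd(6,5,6,1) = 1

Coefficients: [6, 5, 6, 1]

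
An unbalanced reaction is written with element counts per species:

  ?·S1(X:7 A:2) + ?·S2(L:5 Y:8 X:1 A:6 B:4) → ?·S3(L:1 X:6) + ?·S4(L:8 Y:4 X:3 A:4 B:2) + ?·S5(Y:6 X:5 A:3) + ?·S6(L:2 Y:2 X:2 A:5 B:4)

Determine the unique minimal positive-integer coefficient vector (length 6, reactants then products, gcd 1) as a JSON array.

Coefficients: [5, 5, 1, 2, 4, 4]

L: 5·0+5·5 = 25 | 1·1+2·8+4·0+4·2 = 25
Y: 5·0+5·8 = 40 | 1·0+2·4+4·6+4·2 = 40
X: 5·7+5·1 = 40 | 1·6+2·3+4·5+4·2 = 40
A: 5·2+5·6 = 40 | 1·0+2·4+4·3+4·5 = 40
B: 5·0+5·4 = 20 | 1·0+2·2+4·0+4·4 = 20
gcd(5,5,1,2,4,4) = 1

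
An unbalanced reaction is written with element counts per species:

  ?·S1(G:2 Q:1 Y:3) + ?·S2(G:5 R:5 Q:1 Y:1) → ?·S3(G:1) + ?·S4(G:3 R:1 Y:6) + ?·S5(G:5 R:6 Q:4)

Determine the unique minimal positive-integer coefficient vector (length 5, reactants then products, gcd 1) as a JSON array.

Coefficients: [5, 3, 6, 3, 2]

G: 5·2+3·5 = 25 | 6·1+3·3+2·5 = 25
R: 5·0+3·5 = 15 | 6·0+3·1+2·6 = 15
Q: 5·1+3·1 = 8 | 6·0+3·0+2·4 = 8
Y: 5·3+3·1 = 18 | 6·0+3·6+2·0 = 18
gcd(5,3,6,3,2) = 1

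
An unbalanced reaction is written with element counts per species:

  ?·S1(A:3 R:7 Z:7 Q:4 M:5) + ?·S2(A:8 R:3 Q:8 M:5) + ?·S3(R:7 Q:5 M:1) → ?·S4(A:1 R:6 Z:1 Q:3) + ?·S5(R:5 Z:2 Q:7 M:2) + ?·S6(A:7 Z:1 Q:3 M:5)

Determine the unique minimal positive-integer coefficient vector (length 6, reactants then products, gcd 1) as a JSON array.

Coefficients: [2, 4, 1, 3, 3, 5]

A: 2·3+4·8+1·0 = 38 | 3·1+3·0+5·7 = 38
R: 2·7+4·3+1·7 = 33 | 3·6+3·5+5·0 = 33
Z: 2·7+4·0+1·0 = 14 | 3·1+3·2+5·1 = 14
Q: 2·4+4·8+1·5 = 45 | 3·3+3·7+5·3 = 45
M: 2·5+4·5+1·1 = 31 | 3·0+3·2+5·5 = 31
gcd(2,4,1,3,3,5) = 1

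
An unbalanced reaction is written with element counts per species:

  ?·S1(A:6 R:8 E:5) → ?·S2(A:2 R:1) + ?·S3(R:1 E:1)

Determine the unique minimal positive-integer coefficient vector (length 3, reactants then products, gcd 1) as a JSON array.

A: 1·6 = 6 | 3·2+5·0 = 6
R: 1·8 = 8 | 3·1+5·1 = 8
E: 1·5 = 5 | 3·0+5·1 = 5
gcd(1,3,5) = 1

Coefficients: [1, 3, 5]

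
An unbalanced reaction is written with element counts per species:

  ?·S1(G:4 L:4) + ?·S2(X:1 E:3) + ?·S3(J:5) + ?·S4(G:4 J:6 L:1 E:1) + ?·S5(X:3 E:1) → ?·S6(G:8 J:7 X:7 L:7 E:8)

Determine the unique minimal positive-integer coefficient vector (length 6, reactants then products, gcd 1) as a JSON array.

G: 5·4+6·0+3·0+1·4+5·0 = 24 | 3·8 = 24
J: 5·0+6·0+3·5+1·6+5·0 = 21 | 3·7 = 21
X: 5·0+6·1+3·0+1·0+5·3 = 21 | 3·7 = 21
L: 5·4+6·0+3·0+1·1+5·0 = 21 | 3·7 = 21
E: 5·0+6·3+3·0+1·1+5·1 = 24 | 3·8 = 24
gcd(5,6,3,1,5,3) = 1

Coefficients: [5, 6, 3, 1, 5, 3]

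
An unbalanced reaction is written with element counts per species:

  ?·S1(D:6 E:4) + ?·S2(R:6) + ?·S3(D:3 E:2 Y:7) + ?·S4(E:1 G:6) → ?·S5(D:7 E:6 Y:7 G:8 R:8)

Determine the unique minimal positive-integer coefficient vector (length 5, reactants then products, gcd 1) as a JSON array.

D: 2·6+4·0+3·3+4·0 = 21 | 3·7 = 21
E: 2·4+4·0+3·2+4·1 = 18 | 3·6 = 18
Y: 2·0+4·0+3·7+4·0 = 21 | 3·7 = 21
G: 2·0+4·0+3·0+4·6 = 24 | 3·8 = 24
R: 2·0+4·6+3·0+4·0 = 24 | 3·8 = 24
gcd(2,4,3,4,3) = 1

Coefficients: [2, 4, 3, 4, 3]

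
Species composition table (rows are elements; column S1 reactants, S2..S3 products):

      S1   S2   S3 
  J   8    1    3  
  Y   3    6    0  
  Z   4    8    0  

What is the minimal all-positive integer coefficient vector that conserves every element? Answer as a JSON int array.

Coefficients: [2, 1, 5]

J: 2·8 = 16 | 1·1+5·3 = 16
Y: 2·3 = 6 | 1·6+5·0 = 6
Z: 2·4 = 8 | 1·8+5·0 = 8
gcd(2,1,5) = 1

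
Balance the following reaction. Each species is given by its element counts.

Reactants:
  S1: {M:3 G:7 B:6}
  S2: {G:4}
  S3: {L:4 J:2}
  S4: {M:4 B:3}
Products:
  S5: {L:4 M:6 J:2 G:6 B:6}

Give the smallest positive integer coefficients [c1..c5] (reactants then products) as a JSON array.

L: 2·0+4·0+5·4+6·0 = 20 | 5·4 = 20
M: 2·3+4·0+5·0+6·4 = 30 | 5·6 = 30
J: 2·0+4·0+5·2+6·0 = 10 | 5·2 = 10
G: 2·7+4·4+5·0+6·0 = 30 | 5·6 = 30
B: 2·6+4·0+5·0+6·3 = 30 | 5·6 = 30
gcd(2,4,5,6,5) = 1

Coefficients: [2, 4, 5, 6, 5]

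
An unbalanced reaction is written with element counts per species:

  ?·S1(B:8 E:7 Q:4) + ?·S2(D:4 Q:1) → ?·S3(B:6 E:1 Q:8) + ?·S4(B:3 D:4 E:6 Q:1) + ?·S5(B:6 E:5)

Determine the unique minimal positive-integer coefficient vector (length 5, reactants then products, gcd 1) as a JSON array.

B: 6·8+4·0 = 48 | 3·6+4·3+3·6 = 48
D: 6·0+4·4 = 16 | 3·0+4·4+3·0 = 16
E: 6·7+4·0 = 42 | 3·1+4·6+3·5 = 42
Q: 6·4+4·1 = 28 | 3·8+4·1+3·0 = 28
gcd(6,4,3,4,3) = 1

Coefficients: [6, 4, 3, 4, 3]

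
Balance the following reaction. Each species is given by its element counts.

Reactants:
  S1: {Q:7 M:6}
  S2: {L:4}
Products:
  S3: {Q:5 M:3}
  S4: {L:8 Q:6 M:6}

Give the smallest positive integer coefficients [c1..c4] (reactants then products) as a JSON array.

L: 4·0+6·4 = 24 | 2·0+3·8 = 24
Q: 4·7+6·0 = 28 | 2·5+3·6 = 28
M: 4·6+6·0 = 24 | 2·3+3·6 = 24
gcd(4,6,2,3) = 1

Coefficients: [4, 6, 2, 3]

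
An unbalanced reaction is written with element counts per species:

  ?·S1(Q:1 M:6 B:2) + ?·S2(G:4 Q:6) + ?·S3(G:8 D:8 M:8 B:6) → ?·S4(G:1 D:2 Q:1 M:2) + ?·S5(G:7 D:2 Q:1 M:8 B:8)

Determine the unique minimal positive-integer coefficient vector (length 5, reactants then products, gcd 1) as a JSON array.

Coefficients: [2, 1, 2, 6, 2]

G: 2·0+1·4+2·8 = 20 | 6·1+2·7 = 20
D: 2·0+1·0+2·8 = 16 | 6·2+2·2 = 16
Q: 2·1+1·6+2·0 = 8 | 6·1+2·1 = 8
M: 2·6+1·0+2·8 = 28 | 6·2+2·8 = 28
B: 2·2+1·0+2·6 = 16 | 6·0+2·8 = 16
gcd(2,1,2,6,2) = 1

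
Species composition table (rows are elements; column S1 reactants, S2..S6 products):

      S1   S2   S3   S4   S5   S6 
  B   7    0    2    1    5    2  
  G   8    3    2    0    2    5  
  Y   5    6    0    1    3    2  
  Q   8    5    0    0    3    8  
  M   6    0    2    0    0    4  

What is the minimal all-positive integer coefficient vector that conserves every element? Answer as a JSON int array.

Coefficients: [4, 1, 6, 5, 1, 3]

B: 4·7 = 28 | 1·0+6·2+5·1+1·5+3·2 = 28
G: 4·8 = 32 | 1·3+6·2+5·0+1·2+3·5 = 32
Y: 4·5 = 20 | 1·6+6·0+5·1+1·3+3·2 = 20
Q: 4·8 = 32 | 1·5+6·0+5·0+1·3+3·8 = 32
M: 4·6 = 24 | 1·0+6·2+5·0+1·0+3·4 = 24
gcd(4,1,6,5,1,3) = 1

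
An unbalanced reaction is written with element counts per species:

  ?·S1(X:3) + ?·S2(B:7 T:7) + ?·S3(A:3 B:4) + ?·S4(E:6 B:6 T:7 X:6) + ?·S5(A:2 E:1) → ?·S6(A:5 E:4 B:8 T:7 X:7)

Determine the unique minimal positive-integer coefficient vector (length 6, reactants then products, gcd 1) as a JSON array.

A: 5·0+2·0+1·3+1·0+6·2 = 15 | 3·5 = 15
E: 5·0+2·0+1·0+1·6+6·1 = 12 | 3·4 = 12
B: 5·0+2·7+1·4+1·6+6·0 = 24 | 3·8 = 24
T: 5·0+2·7+1·0+1·7+6·0 = 21 | 3·7 = 21
X: 5·3+2·0+1·0+1·6+6·0 = 21 | 3·7 = 21
gcd(5,2,1,1,6,3) = 1

Coefficients: [5, 2, 1, 1, 6, 3]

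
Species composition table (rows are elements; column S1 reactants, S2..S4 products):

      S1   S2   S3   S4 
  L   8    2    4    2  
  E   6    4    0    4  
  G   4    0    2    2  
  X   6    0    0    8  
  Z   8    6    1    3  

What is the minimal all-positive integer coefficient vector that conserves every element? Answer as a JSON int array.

L: 4·8 = 32 | 3·2+5·4+3·2 = 32
E: 4·6 = 24 | 3·4+5·0+3·4 = 24
G: 4·4 = 16 | 3·0+5·2+3·2 = 16
X: 4·6 = 24 | 3·0+5·0+3·8 = 24
Z: 4·8 = 32 | 3·6+5·1+3·3 = 32
gcd(4,3,5,3) = 1

Coefficients: [4, 3, 5, 3]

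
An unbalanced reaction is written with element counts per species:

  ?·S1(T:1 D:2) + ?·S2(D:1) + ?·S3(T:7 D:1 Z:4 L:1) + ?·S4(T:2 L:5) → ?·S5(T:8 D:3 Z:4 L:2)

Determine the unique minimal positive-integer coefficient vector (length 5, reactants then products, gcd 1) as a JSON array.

Coefficients: [3, 4, 5, 1, 5]

T: 3·1+4·0+5·7+1·2 = 40 | 5·8 = 40
D: 3·2+4·1+5·1+1·0 = 15 | 5·3 = 15
Z: 3·0+4·0+5·4+1·0 = 20 | 5·4 = 20
L: 3·0+4·0+5·1+1·5 = 10 | 5·2 = 10
gcd(3,4,5,1,5) = 1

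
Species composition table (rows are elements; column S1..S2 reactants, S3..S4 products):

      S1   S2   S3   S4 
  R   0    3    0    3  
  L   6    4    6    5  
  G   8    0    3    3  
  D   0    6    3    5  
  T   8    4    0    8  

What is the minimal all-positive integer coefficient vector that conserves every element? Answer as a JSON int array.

R: 3·0+6·3 = 18 | 2·0+6·3 = 18
L: 3·6+6·4 = 42 | 2·6+6·5 = 42
G: 3·8+6·0 = 24 | 2·3+6·3 = 24
D: 3·0+6·6 = 36 | 2·3+6·5 = 36
T: 3·8+6·4 = 48 | 2·0+6·8 = 48
gcd(3,6,2,6) = 1

Coefficients: [3, 6, 2, 6]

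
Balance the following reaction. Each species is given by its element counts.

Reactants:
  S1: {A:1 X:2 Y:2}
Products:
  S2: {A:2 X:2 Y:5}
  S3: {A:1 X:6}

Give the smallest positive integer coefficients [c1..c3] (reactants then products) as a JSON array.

Coefficients: [5, 2, 1]

A: 5·1 = 5 | 2·2+1·1 = 5
X: 5·2 = 10 | 2·2+1·6 = 10
Y: 5·2 = 10 | 2·5+1·0 = 10
gcd(5,2,1) = 1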